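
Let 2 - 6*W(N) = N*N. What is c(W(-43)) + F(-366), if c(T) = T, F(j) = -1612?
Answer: -11519/6 ≈ -1919.8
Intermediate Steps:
W(N) = ⅓ - N²/6 (W(N) = ⅓ - N*N/6 = ⅓ - N²/6)
c(W(-43)) + F(-366) = (⅓ - ⅙*(-43)²) - 1612 = (⅓ - ⅙*1849) - 1612 = (⅓ - 1849/6) - 1612 = -1847/6 - 1612 = -11519/6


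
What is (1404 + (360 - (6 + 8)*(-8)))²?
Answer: 3519376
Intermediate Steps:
(1404 + (360 - (6 + 8)*(-8)))² = (1404 + (360 - 14*(-8)))² = (1404 + (360 - 1*(-112)))² = (1404 + (360 + 112))² = (1404 + 472)² = 1876² = 3519376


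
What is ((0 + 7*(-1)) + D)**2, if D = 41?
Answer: 1156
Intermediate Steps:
((0 + 7*(-1)) + D)**2 = ((0 + 7*(-1)) + 41)**2 = ((0 - 7) + 41)**2 = (-7 + 41)**2 = 34**2 = 1156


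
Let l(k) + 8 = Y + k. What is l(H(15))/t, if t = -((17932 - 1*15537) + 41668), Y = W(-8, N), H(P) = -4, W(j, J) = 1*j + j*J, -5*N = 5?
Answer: 12/44063 ≈ 0.00027234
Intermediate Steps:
N = -1 (N = -⅕*5 = -1)
W(j, J) = j + J*j
Y = 0 (Y = -8*(1 - 1) = -8*0 = 0)
l(k) = -8 + k (l(k) = -8 + (0 + k) = -8 + k)
t = -44063 (t = -((17932 - 15537) + 41668) = -(2395 + 41668) = -1*44063 = -44063)
l(H(15))/t = (-8 - 4)/(-44063) = -12*(-1/44063) = 12/44063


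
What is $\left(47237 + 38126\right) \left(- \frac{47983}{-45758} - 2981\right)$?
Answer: $- \frac{11639809726245}{45758} \approx -2.5438 \cdot 10^{8}$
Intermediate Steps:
$\left(47237 + 38126\right) \left(- \frac{47983}{-45758} - 2981\right) = 85363 \left(\left(-47983\right) \left(- \frac{1}{45758}\right) - 2981\right) = 85363 \left(\frac{47983}{45758} - 2981\right) = 85363 \left(- \frac{136356615}{45758}\right) = - \frac{11639809726245}{45758}$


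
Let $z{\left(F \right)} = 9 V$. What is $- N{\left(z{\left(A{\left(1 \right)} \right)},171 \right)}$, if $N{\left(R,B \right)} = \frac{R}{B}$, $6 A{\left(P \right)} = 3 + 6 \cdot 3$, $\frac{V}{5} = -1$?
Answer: $\frac{5}{19} \approx 0.26316$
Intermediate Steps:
$V = -5$ ($V = 5 \left(-1\right) = -5$)
$A{\left(P \right)} = \frac{7}{2}$ ($A{\left(P \right)} = \frac{3 + 6 \cdot 3}{6} = \frac{3 + 18}{6} = \frac{1}{6} \cdot 21 = \frac{7}{2}$)
$z{\left(F \right)} = -45$ ($z{\left(F \right)} = 9 \left(-5\right) = -45$)
$- N{\left(z{\left(A{\left(1 \right)} \right)},171 \right)} = - \frac{-45}{171} = \left(-1\right) \left(- \frac{5}{19}\right) = \frac{5}{19}$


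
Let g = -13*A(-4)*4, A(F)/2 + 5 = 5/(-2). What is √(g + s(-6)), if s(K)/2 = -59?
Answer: √662 ≈ 25.729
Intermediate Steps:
s(K) = -118 (s(K) = 2*(-59) = -118)
A(F) = -15 (A(F) = -10 + 2*(5/(-2)) = -10 + 2*(5*(-½)) = -10 + 2*(-5/2) = -10 - 5 = -15)
g = 780 (g = -13*(-15)*4 = 195*4 = 780)
√(g + s(-6)) = √(780 - 118) = √662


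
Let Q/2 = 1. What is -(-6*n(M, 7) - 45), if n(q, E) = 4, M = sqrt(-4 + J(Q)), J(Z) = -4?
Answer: 69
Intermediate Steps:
Q = 2 (Q = 2*1 = 2)
M = 2*I*sqrt(2) (M = sqrt(-4 - 4) = sqrt(-8) = 2*I*sqrt(2) ≈ 2.8284*I)
-(-6*n(M, 7) - 45) = -(-6*4 - 45) = -(-24 - 45) = -1*(-69) = 69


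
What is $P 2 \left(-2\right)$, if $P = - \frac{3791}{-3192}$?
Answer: $- \frac{3791}{798} \approx -4.7506$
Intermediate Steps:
$P = \frac{3791}{3192}$ ($P = \left(-3791\right) \left(- \frac{1}{3192}\right) = \frac{3791}{3192} \approx 1.1877$)
$P 2 \left(-2\right) = \frac{3791 \cdot 2 \left(-2\right)}{3192} = \frac{3791}{3192} \left(-4\right) = - \frac{3791}{798}$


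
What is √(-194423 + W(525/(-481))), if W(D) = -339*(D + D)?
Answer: I*√44810687753/481 ≈ 440.09*I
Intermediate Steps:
W(D) = -678*D
√(-194423 + W(525/(-481))) = √(-194423 - 355950/(-481)) = √(-194423 - 355950*(-1)/481) = √(-194423 - 678*(-525/481)) = √(-194423 + 355950/481) = √(-93161513/481) = I*√44810687753/481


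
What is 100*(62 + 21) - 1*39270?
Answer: -30970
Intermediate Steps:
100*(62 + 21) - 1*39270 = 100*83 - 39270 = 8300 - 39270 = -30970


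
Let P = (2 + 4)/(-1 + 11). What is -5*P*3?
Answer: -9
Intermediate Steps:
P = ⅗ (P = 6/10 = 6*(⅒) = ⅗ ≈ 0.60000)
-5*P*3 = -5*⅗*3 = -3*3 = -9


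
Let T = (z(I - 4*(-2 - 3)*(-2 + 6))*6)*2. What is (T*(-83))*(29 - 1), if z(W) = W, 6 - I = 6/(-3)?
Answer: -2454144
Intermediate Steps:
I = 8 (I = 6 - 6/(-3) = 6 - 6*(-1)/3 = 6 - 1*(-2) = 6 + 2 = 8)
T = 1056 (T = ((8 - 4*(-2 - 3)*(-2 + 6))*6)*2 = ((8 - (-20)*4)*6)*2 = ((8 - 4*(-20))*6)*2 = ((8 + 80)*6)*2 = (88*6)*2 = 528*2 = 1056)
(T*(-83))*(29 - 1) = (1056*(-83))*(29 - 1) = -87648*28 = -2454144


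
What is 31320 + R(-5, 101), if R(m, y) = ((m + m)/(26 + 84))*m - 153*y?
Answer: 174542/11 ≈ 15867.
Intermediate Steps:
R(m, y) = -153*y + m²/55 (R(m, y) = ((2*m)/110)*m - 153*y = ((2*m)*(1/110))*m - 153*y = (m/55)*m - 153*y = m²/55 - 153*y = -153*y + m²/55)
31320 + R(-5, 101) = 31320 + (-153*101 + (1/55)*(-5)²) = 31320 + (-15453 + (1/55)*25) = 31320 + (-15453 + 5/11) = 31320 - 169978/11 = 174542/11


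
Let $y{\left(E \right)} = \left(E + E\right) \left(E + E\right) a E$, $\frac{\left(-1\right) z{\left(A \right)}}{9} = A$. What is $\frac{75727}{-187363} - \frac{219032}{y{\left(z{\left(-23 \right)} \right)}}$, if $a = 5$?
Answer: $- \frac{3368654763959}{8309308288545} \approx -0.40541$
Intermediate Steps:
$z{\left(A \right)} = - 9 A$
$y{\left(E \right)} = 20 E^{3}$ ($y{\left(E \right)} = \left(E + E\right) \left(E + E\right) 5 E = 2 E 2 E 5 E = 4 E^{2} \cdot 5 E = 20 E^{2} E = 20 E^{3}$)
$\frac{75727}{-187363} - \frac{219032}{y{\left(z{\left(-23 \right)} \right)}} = \frac{75727}{-187363} - \frac{219032}{20 \left(\left(-9\right) \left(-23\right)\right)^{3}} = 75727 \left(- \frac{1}{187363}\right) - \frac{219032}{20 \cdot 207^{3}} = - \frac{75727}{187363} - \frac{219032}{20 \cdot 8869743} = - \frac{75727}{187363} - \frac{219032}{177394860} = - \frac{75727}{187363} - \frac{54758}{44348715} = - \frac{3368654763959}{8309308288545}$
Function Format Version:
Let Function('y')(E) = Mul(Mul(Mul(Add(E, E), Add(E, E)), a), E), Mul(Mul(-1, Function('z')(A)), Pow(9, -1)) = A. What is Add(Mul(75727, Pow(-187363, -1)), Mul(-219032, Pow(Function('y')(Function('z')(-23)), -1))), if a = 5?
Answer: Rational(-3368654763959, 8309308288545) ≈ -0.40541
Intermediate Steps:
Function('z')(A) = Mul(-9, A)
Function('y')(E) = Mul(20, Pow(E, 3)) (Function('y')(E) = Mul(Mul(Mul(Add(E, E), Add(E, E)), 5), E) = Mul(Mul(Mul(Mul(2, E), Mul(2, E)), 5), E) = Mul(Mul(Mul(4, Pow(E, 2)), 5), E) = Mul(Mul(20, Pow(E, 2)), E) = Mul(20, Pow(E, 3)))
Add(Mul(75727, Pow(-187363, -1)), Mul(-219032, Pow(Function('y')(Function('z')(-23)), -1))) = Add(Mul(75727, Pow(-187363, -1)), Mul(-219032, Pow(Mul(20, Pow(Mul(-9, -23), 3)), -1))) = Add(Mul(75727, Rational(-1, 187363)), Mul(-219032, Pow(Mul(20, Pow(207, 3)), -1))) = Add(Rational(-75727, 187363), Mul(-219032, Pow(Mul(20, 8869743), -1))) = Add(Rational(-75727, 187363), Mul(-219032, Pow(177394860, -1))) = Add(Rational(-75727, 187363), Mul(-219032, Rational(1, 177394860))) = Add(Rational(-75727, 187363), Rational(-54758, 44348715)) = Rational(-3368654763959, 8309308288545)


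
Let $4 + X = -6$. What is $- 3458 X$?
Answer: $34580$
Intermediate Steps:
$X = -10$ ($X = -4 - 6 = -10$)
$- 3458 X = \left(-3458\right) \left(-10\right) = 34580$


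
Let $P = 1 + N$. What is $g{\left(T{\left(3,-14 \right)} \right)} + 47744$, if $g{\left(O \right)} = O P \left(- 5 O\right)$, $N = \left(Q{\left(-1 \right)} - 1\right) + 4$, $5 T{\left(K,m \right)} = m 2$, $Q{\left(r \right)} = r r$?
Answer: $46960$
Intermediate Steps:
$Q{\left(r \right)} = r^{2}$
$T{\left(K,m \right)} = \frac{2 m}{5}$ ($T{\left(K,m \right)} = \frac{m 2}{5} = \frac{2 m}{5}$)
$N = 4$ ($N = \left(\left(-1\right)^{2} - 1\right) + 4 = \left(1 - 1\right) + 4 = 0 + 4 = 4$)
$P = 5$ ($P = 1 + 4 = 5$)
$g{\left(O \right)} = - 25 O^{2}$ ($g{\left(O \right)} = O 5 \left(- 5 O\right) = 5 O \left(- 5 O\right) = - 25 O^{2}$)
$g{\left(T{\left(3,-14 \right)} \right)} + 47744 = - 25 \left(\frac{2}{5} \left(-14\right)\right)^{2} + 47744 = - 25 \left(- \frac{28}{5}\right)^{2} + 47744 = \left(-25\right) \frac{784}{25} + 47744 = -784 + 47744 = 46960$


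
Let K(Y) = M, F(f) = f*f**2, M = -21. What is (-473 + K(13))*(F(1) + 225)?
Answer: -111644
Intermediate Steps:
F(f) = f**3
K(Y) = -21
(-473 + K(13))*(F(1) + 225) = (-473 - 21)*(1**3 + 225) = -494*(1 + 225) = -494*226 = -111644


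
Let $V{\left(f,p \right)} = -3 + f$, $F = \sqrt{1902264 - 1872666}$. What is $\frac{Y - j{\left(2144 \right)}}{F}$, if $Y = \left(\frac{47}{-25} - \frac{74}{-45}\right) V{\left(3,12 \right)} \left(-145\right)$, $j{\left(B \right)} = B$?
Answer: $- \frac{1072 \sqrt{29598}}{14799} \approx -12.462$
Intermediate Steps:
$F = \sqrt{29598} \approx 172.04$
$Y = 0$ ($Y = \left(\frac{47}{-25} - \frac{74}{-45}\right) \left(-3 + 3\right) \left(-145\right) = \left(47 \left(- \frac{1}{25}\right) - - \frac{74}{45}\right) 0 \left(-145\right) = \left(- \frac{47}{25} + \frac{74}{45}\right) 0 \left(-145\right) = \left(- \frac{53}{225}\right) 0 \left(-145\right) = 0 \left(-145\right) = 0$)
$\frac{Y - j{\left(2144 \right)}}{F} = \frac{0 - 2144}{\sqrt{29598}} = \left(0 - 2144\right) \frac{\sqrt{29598}}{29598} = - 2144 \frac{\sqrt{29598}}{29598} = - \frac{1072 \sqrt{29598}}{14799}$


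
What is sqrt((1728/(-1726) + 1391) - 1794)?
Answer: I*sqrt(300887539)/863 ≈ 20.1*I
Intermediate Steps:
sqrt((1728/(-1726) + 1391) - 1794) = sqrt((1728*(-1/1726) + 1391) - 1794) = sqrt((-864/863 + 1391) - 1794) = sqrt(1199569/863 - 1794) = sqrt(-348653/863) = I*sqrt(300887539)/863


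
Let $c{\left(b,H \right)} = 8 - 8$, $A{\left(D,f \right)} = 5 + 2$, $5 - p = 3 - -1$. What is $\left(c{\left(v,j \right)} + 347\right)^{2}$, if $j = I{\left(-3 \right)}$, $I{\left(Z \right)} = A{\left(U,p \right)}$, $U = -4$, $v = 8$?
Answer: $120409$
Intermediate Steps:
$p = 1$ ($p = 5 - \left(3 - -1\right) = 5 - \left(3 + 1\right) = 5 - 4 = 1$)
$A{\left(D,f \right)} = 7$
$I{\left(Z \right)} = 7$
$j = 7$
$c{\left(b,H \right)} = 0$ ($c{\left(b,H \right)} = 8 - 8 = 0$)
$\left(c{\left(v,j \right)} + 347\right)^{2} = \left(0 + 347\right)^{2} = 347^{2} = 120409$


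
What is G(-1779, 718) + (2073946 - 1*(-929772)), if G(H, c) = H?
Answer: 3001939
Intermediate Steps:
G(-1779, 718) + (2073946 - 1*(-929772)) = -1779 + (2073946 - 1*(-929772)) = -1779 + (2073946 + 929772) = -1779 + 3003718 = 3001939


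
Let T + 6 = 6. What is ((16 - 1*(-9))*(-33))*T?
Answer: 0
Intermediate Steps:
T = 0 (T = -6 + 6 = 0)
((16 - 1*(-9))*(-33))*T = ((16 - 1*(-9))*(-33))*0 = ((16 + 9)*(-33))*0 = (25*(-33))*0 = -825*0 = 0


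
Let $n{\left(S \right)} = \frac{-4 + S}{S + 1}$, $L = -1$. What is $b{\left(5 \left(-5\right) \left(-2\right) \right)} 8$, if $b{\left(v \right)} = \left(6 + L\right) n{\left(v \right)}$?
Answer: $\frac{1840}{51} \approx 36.078$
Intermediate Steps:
$n{\left(S \right)} = \frac{-4 + S}{1 + S}$
$b{\left(v \right)} = \frac{5 \left(-4 + v\right)}{1 + v}$ ($b{\left(v \right)} = \left(6 - 1\right) \frac{-4 + v}{1 + v} = 5 \frac{-4 + v}{1 + v} = \frac{5 \left(-4 + v\right)}{1 + v}$)
$b{\left(5 \left(-5\right) \left(-2\right) \right)} 8 = \frac{5 \left(-4 + 5 \left(-5\right) \left(-2\right)\right)}{1 + 5 \left(-5\right) \left(-2\right)} 8 = \frac{5 \left(-4 - -50\right)}{1 - -50} \cdot 8 = \frac{5 \left(-4 + 50\right)}{1 + 50} \cdot 8 = 5 \cdot \frac{1}{51} \cdot 46 \cdot 8 = \frac{230}{51} \cdot 8 = \frac{1840}{51}$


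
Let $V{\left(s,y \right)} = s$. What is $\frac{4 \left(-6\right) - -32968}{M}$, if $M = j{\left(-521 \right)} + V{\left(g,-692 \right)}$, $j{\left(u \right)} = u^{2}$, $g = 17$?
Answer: $\frac{16472}{135729} \approx 0.12136$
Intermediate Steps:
$M = 271458$ ($M = \left(-521\right)^{2} + 17 = 271441 + 17 = 271458$)
$\frac{4 \left(-6\right) - -32968}{M} = \frac{4 \left(-6\right) - -32968}{271458} = \left(-24 + 32968\right) \frac{1}{271458} = 32944 \cdot \frac{1}{271458} = \frac{16472}{135729}$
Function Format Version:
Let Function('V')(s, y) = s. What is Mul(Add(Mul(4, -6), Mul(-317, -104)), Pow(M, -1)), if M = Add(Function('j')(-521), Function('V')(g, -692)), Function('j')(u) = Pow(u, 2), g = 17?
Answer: Rational(16472, 135729) ≈ 0.12136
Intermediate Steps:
M = 271458 (M = Add(Pow(-521, 2), 17) = Add(271441, 17) = 271458)
Mul(Add(Mul(4, -6), Mul(-317, -104)), Pow(M, -1)) = Mul(Add(Mul(4, -6), Mul(-317, -104)), Pow(271458, -1)) = Mul(Add(-24, 32968), Rational(1, 271458)) = Mul(32944, Rational(1, 271458)) = Rational(16472, 135729)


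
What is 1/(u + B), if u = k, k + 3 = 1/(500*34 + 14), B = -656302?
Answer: -17014/11166373269 ≈ -1.5237e-6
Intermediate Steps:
k = -51041/17014 (k = -3 + 1/(500*34 + 14) = -3 + 1/(17000 + 14) = -3 + 1/17014 = -51041/17014 ≈ -2.9999)
u = -51041/17014 ≈ -2.9999
1/(u + B) = 1/(-51041/17014 - 656302) = 1/(-11166373269/17014) = -17014/11166373269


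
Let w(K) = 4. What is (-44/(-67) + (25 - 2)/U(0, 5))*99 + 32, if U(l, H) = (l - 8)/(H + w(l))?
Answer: -1321031/536 ≈ -2464.6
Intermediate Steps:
U(l, H) = (-8 + l)/(4 + H) (U(l, H) = (l - 8)/(H + 4) = (-8 + l)/(4 + H))
(-44/(-67) + (25 - 2)/U(0, 5))*99 + 32 = (-44/(-67) + (25 - 2)/(((-8 + 0)/(4 + 5))))*99 + 32 = (-44*(-1/67) + 23/((-8/9)))*99 + 32 = (44/67 + 23/(((⅑)*(-8))))*99 + 32 = (44/67 + 23/(-8/9))*99 + 32 = (44/67 + 23*(-9/8))*99 + 32 = (44/67 - 207/8)*99 + 32 = -13517/536*99 + 32 = -1338183/536 + 32 = -1321031/536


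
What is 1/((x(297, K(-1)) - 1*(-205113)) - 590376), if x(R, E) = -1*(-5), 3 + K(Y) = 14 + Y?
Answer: -1/385258 ≈ -2.5957e-6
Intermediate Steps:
K(Y) = 11 + Y (K(Y) = -3 + (14 + Y) = 11 + Y)
x(R, E) = 5
1/((x(297, K(-1)) - 1*(-205113)) - 590376) = 1/((5 - 1*(-205113)) - 590376) = 1/((5 + 205113) - 590376) = 1/(205118 - 590376) = 1/(-385258) = -1/385258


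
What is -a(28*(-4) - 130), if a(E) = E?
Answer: 242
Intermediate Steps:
-a(28*(-4) - 130) = -(28*(-4) - 130) = -(-112 - 130) = -1*(-242) = 242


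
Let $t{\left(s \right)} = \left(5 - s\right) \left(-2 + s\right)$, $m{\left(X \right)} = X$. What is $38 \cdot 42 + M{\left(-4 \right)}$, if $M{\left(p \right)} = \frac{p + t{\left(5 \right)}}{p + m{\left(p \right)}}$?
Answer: $\frac{3193}{2} \approx 1596.5$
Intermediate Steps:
$t{\left(s \right)} = \left(-2 + s\right) \left(5 - s\right)$
$M{\left(p \right)} = \frac{1}{2}$ ($M{\left(p \right)} = \frac{p - 0}{p + p} = \frac{p - 0}{2 p} = \left(p - 0\right) \frac{1}{2 p} = \left(p + 0\right) \frac{1}{2 p} = p \frac{1}{2 p} = \frac{1}{2}$)
$38 \cdot 42 + M{\left(-4 \right)} = 38 \cdot 42 + \frac{1}{2} = 1596 + \frac{1}{2} = \frac{3193}{2}$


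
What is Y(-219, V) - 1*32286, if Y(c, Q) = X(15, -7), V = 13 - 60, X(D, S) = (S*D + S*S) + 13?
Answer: -32329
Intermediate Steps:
X(D, S) = 13 + S² + D*S (X(D, S) = (D*S + S²) + 13 = (S² + D*S) + 13 = 13 + S² + D*S)
V = -47
Y(c, Q) = -43 (Y(c, Q) = 13 + (-7)² + 15*(-7) = 13 + 49 - 105 = -43)
Y(-219, V) - 1*32286 = -43 - 1*32286 = -43 - 32286 = -32329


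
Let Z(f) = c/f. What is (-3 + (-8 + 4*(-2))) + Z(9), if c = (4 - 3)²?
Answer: -170/9 ≈ -18.889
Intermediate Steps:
c = 1 (c = 1² = 1)
Z(f) = 1/f
(-3 + (-8 + 4*(-2))) + Z(9) = (-3 + (-8 + 4*(-2))) + 1/9 = (-3 + (-8 - 8)) + ⅑ = (-3 - 16) + ⅑ = -19 + ⅑ = -170/9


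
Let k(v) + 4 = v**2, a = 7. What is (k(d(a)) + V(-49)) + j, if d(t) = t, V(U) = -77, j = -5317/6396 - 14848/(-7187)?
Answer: -108786395/3536004 ≈ -30.765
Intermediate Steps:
j = 4365733/3536004 (j = -5317*1/6396 - 14848*(-1/7187) = -409/492 + 14848/7187 = 4365733/3536004 ≈ 1.2347)
k(v) = -4 + v**2
(k(d(a)) + V(-49)) + j = ((-4 + 7**2) - 77) + 4365733/3536004 = ((-4 + 49) - 77) + 4365733/3536004 = (45 - 77) + 4365733/3536004 = -32 + 4365733/3536004 = -108786395/3536004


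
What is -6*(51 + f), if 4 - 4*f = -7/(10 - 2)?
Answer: -5013/16 ≈ -313.31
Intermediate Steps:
f = 39/32 (f = 1 - (-7)/(4*(10 - 2)) = 1 - (-7)/(4*8) = 1 - ¼*(-7/8) = 1 + 7/32 = 39/32 ≈ 1.2188)
-6*(51 + f) = -6*(51 + 39/32) = -6*1671/32 = -5013/16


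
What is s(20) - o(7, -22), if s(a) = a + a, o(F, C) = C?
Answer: 62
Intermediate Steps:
s(a) = 2*a
s(20) - o(7, -22) = 2*20 - 1*(-22) = 40 + 22 = 62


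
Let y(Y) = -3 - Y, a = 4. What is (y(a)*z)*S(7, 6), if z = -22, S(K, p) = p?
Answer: 924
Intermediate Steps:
(y(a)*z)*S(7, 6) = ((-3 - 1*4)*(-22))*6 = ((-3 - 4)*(-22))*6 = -7*(-22)*6 = 154*6 = 924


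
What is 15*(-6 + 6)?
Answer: 0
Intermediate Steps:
15*(-6 + 6) = 15*0 = 0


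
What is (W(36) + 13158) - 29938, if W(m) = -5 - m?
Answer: -16821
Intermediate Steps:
(W(36) + 13158) - 29938 = ((-5 - 1*36) + 13158) - 29938 = ((-5 - 36) + 13158) - 29938 = (-41 + 13158) - 29938 = 13117 - 29938 = -16821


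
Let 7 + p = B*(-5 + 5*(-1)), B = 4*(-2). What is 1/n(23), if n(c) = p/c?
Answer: 23/73 ≈ 0.31507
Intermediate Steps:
B = -8
p = 73 (p = -7 - 8*(-5 + 5*(-1)) = -7 - 8*(-5 - 5) = -7 - 8*(-10) = -7 + 80 = 73)
n(c) = 73/c
1/n(23) = 1/(73/23) = 23/73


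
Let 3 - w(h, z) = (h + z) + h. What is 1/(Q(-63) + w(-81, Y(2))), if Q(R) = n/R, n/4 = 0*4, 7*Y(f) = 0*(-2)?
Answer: 1/165 ≈ 0.0060606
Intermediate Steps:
Y(f) = 0 (Y(f) = (0*(-2))/7 = (⅐)*0 = 0)
n = 0 (n = 4*(0*4) = 4*0 = 0)
w(h, z) = 3 - z - 2*h (w(h, z) = 3 - ((h + z) + h) = 3 - (z + 2*h) = 3 + (-z - 2*h) = 3 - z - 2*h)
Q(R) = 0 (Q(R) = 0/R = 0)
1/(Q(-63) + w(-81, Y(2))) = 1/(0 + (3 - 1*0 - 2*(-81))) = 1/(0 + (3 + 0 + 162)) = 1/(0 + 165) = 1/165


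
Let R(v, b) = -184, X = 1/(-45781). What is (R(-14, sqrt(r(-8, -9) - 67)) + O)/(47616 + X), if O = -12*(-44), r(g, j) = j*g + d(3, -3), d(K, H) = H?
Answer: 15748664/2179908095 ≈ 0.0072245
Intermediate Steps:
r(g, j) = -3 + g*j (r(g, j) = j*g - 3 = g*j - 3 = -3 + g*j)
X = -1/45781 ≈ -2.1843e-5
O = 528
(R(-14, sqrt(r(-8, -9) - 67)) + O)/(47616 + X) = (-184 + 528)/(47616 - 1/45781) = 344/(2179908095/45781) = 344*(45781/2179908095) = 15748664/2179908095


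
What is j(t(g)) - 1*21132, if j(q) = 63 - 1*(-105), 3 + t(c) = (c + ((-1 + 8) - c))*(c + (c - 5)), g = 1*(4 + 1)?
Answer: -20964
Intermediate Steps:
g = 5 (g = 1*5 = 5)
t(c) = -38 + 14*c (t(c) = -3 + (c + ((-1 + 8) - c))*(c + (c - 5)) = -3 + (c + (7 - c))*(c + (-5 + c)) = -3 + 7*(-5 + 2*c) = -3 + (-35 + 14*c) = -38 + 14*c)
j(q) = 168 (j(q) = 63 + 105 = 168)
j(t(g)) - 1*21132 = 168 - 1*21132 = 168 - 21132 = -20964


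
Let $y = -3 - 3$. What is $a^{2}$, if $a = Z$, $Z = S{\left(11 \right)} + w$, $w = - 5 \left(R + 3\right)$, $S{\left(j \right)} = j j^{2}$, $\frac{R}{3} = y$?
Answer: $1976836$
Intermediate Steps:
$y = -6$
$R = -18$ ($R = 3 \left(-6\right) = -18$)
$S{\left(j \right)} = j^{3}$
$w = 75$ ($w = - 5 \left(-18 + 3\right) = \left(-5\right) \left(-15\right) = 75$)
$Z = 1406$ ($Z = 11^{3} + 75 = 1331 + 75 = 1406$)
$a = 1406$
$a^{2} = 1406^{2} = 1976836$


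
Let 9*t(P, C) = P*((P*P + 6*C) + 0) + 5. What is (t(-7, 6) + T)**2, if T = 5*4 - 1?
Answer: 175561/81 ≈ 2167.4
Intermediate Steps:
t(P, C) = 5/9 + P*(P**2 + 6*C)/9 (t(P, C) = (P*((P*P + 6*C) + 0) + 5)/9 = (P*((P**2 + 6*C) + 0) + 5)/9 = (P*(P**2 + 6*C) + 5)/9 = (5 + P*(P**2 + 6*C))/9 = 5/9 + P*(P**2 + 6*C)/9)
T = 19 (T = 20 - 1 = 19)
(t(-7, 6) + T)**2 = ((5/9 + (1/9)*(-7)**3 + (2/3)*6*(-7)) + 19)**2 = ((5/9 + (1/9)*(-343) - 28) + 19)**2 = ((5/9 - 343/9 - 28) + 19)**2 = (-590/9 + 19)**2 = (-419/9)**2 = 175561/81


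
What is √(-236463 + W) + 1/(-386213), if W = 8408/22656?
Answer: -1/386213 + I*√118530203205/708 ≈ -2.5892e-6 + 486.27*I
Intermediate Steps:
W = 1051/2832 (W = 8408*(1/22656) = 1051/2832 ≈ 0.37112)
√(-236463 + W) + 1/(-386213) = √(-236463 + 1051/2832) + 1/(-386213) = √(-669662165/2832) - 1/386213 = I*√118530203205/708 - 1/386213 = -1/386213 + I*√118530203205/708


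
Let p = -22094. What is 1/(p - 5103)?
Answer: -1/27197 ≈ -3.6769e-5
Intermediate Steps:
1/(p - 5103) = 1/(-22094 - 5103) = 1/(-27197) = -1/27197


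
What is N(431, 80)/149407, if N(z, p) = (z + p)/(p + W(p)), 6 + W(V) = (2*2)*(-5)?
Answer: 511/8067978 ≈ 6.3337e-5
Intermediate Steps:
W(V) = -26 (W(V) = -6 + (2*2)*(-5) = -6 + 4*(-5) = -6 - 20 = -26)
N(z, p) = (p + z)/(-26 + p) (N(z, p) = (z + p)/(p - 26) = (p + z)/(-26 + p))
N(431, 80)/149407 = ((80 + 431)/(-26 + 80))/149407 = (511/54)*(1/149407) = 511/8067978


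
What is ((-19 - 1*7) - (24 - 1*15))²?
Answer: 1225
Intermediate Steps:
((-19 - 1*7) - (24 - 1*15))² = ((-19 - 7) - (24 - 15))² = (-26 - 1*9)² = (-26 - 9)² = (-35)² = 1225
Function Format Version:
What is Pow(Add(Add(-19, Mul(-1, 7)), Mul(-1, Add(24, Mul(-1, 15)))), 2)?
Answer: 1225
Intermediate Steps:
Pow(Add(Add(-19, Mul(-1, 7)), Mul(-1, Add(24, Mul(-1, 15)))), 2) = Pow(Add(Add(-19, -7), Mul(-1, Add(24, -15))), 2) = Pow(Add(-26, Mul(-1, 9)), 2) = Pow(Add(-26, -9), 2) = Pow(-35, 2) = 1225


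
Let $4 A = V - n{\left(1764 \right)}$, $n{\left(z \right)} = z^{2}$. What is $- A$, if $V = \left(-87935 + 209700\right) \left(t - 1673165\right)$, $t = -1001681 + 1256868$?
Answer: $\frac{86331601433}{2} \approx 4.3166 \cdot 10^{10}$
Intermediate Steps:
$t = 255187$
$V = -172660091170$ ($V = \left(-87935 + 209700\right) \left(255187 - 1673165\right) = 121765 \left(-1417978\right) = -172660091170$)
$A = - \frac{86331601433}{2}$ ($A = \frac{-172660091170 - 1764^{2}}{4} = \frac{-172660091170 - 3111696}{4} = \frac{1}{4} \left(-172663202866\right) = - \frac{86331601433}{2} \approx -4.3166 \cdot 10^{10}$)
$- A = \left(-1\right) \left(- \frac{86331601433}{2}\right) = \frac{86331601433}{2}$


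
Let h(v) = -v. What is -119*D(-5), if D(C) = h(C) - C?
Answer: -1190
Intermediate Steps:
D(C) = -2*C (D(C) = -C - C = -2*C)
-119*D(-5) = -(-238)*(-5) = -119*10 = -1190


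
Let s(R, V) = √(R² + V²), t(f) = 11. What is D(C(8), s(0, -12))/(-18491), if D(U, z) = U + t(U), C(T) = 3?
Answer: -14/18491 ≈ -0.00075713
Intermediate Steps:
D(U, z) = 11 + U (D(U, z) = U + 11 = 11 + U)
D(C(8), s(0, -12))/(-18491) = (11 + 3)/(-18491) = 14*(-1/18491) = -14/18491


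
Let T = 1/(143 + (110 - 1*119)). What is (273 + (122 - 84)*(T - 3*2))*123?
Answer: 373182/67 ≈ 5569.9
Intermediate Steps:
T = 1/134 (T = 1/(143 + (110 - 119)) = 1/(143 - 9) = 1/134 ≈ 0.0074627)
(273 + (122 - 84)*(T - 3*2))*123 = (273 + (122 - 84)*(1/134 - 3*2))*123 = (273 + 38*(1/134 - 6))*123 = (273 + 38*(-803/134))*123 = (273 - 15257/67)*123 = (3034/67)*123 = 373182/67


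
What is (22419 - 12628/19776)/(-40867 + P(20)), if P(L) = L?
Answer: -110836379/201947568 ≈ -0.54884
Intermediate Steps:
(22419 - 12628/19776)/(-40867 + P(20)) = (22419 - 12628/19776)/(-40867 + 20) = (22419 - 12628*1/19776)/(-40847) = (22419 - 3157/4944)*(-1/40847) = (110836379/4944)*(-1/40847) = -110836379/201947568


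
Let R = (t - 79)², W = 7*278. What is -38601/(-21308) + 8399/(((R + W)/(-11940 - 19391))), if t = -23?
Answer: -147544832629/6925100 ≈ -21306.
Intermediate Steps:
W = 1946
R = 10404 (R = (-23 - 79)² = (-102)² = 10404)
-38601/(-21308) + 8399/(((R + W)/(-11940 - 19391))) = -38601/(-21308) + 8399/(((10404 + 1946)/(-11940 - 19391))) = -38601*(-1/21308) + 8399/((12350/(-31331))) = 38601/21308 + 8399/((12350*(-1/31331))) = 38601/21308 + 8399/(-650/1649) = 38601/21308 + 8399*(-1649/650) = 38601/21308 - 13849951/650 = -147544832629/6925100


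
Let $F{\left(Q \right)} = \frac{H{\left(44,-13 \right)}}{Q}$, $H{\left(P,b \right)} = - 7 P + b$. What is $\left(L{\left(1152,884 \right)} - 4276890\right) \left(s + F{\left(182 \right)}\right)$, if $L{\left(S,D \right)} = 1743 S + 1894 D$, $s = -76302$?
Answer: $\frac{4129092561765}{91} \approx 4.5375 \cdot 10^{10}$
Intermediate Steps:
$H{\left(P,b \right)} = b - 7 P$
$F{\left(Q \right)} = - \frac{321}{Q}$ ($F{\left(Q \right)} = \frac{-13 - 308}{Q} = - \frac{321}{Q}$)
$\left(L{\left(1152,884 \right)} - 4276890\right) \left(s + F{\left(182 \right)}\right) = \left(\left(1743 \cdot 1152 + 1894 \cdot 884\right) - 4276890\right) \left(-76302 - \frac{321}{182}\right) = \left(\left(2007936 + 1674296\right) - 4276890\right) \left(-76302 - \frac{321}{182}\right) = \left(3682232 - 4276890\right) \left(-76302 - \frac{321}{182}\right) = \left(-594658\right) \left(- \frac{13887285}{182}\right) = \frac{4129092561765}{91}$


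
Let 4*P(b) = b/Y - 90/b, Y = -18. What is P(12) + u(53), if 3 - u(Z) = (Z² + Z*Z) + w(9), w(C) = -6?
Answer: -134665/24 ≈ -5611.0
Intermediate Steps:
u(Z) = 9 - 2*Z² (u(Z) = 3 - ((Z² + Z*Z) - 6) = 3 - ((Z² + Z²) - 6) = 3 - (2*Z² - 6) = 3 - (-6 + 2*Z²) = 3 + (6 - 2*Z²) = 9 - 2*Z²)
P(b) = -45/(2*b) - b/72 (P(b) = (b/(-18) - 90/b)/4 = (b*(-1/18) - 90/b)/4 = (-b/18 - 90/b)/4 = (-90/b - b/18)/4 = -45/(2*b) - b/72)
P(12) + u(53) = (1/72)*(-1620 - 1*12²)/12 + (9 - 2*53²) = (1/72)*(1/12)*(-1620 - 1*144) + (9 - 2*2809) = (1/72)*(1/12)*(-1620 - 144) + (9 - 5618) = (1/72)*(1/12)*(-1764) - 5609 = -49/24 - 5609 = -134665/24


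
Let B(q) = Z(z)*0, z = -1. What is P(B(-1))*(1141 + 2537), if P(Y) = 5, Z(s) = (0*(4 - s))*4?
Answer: 18390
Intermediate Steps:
Z(s) = 0 (Z(s) = 0*4 = 0)
B(q) = 0 (B(q) = 0*0 = 0)
P(B(-1))*(1141 + 2537) = 5*(1141 + 2537) = 5*3678 = 18390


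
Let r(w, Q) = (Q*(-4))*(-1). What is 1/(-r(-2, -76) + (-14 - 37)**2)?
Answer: 1/2905 ≈ 0.00034423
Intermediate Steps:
r(w, Q) = 4*Q (r(w, Q) = -4*Q*(-1) = 4*Q)
1/(-r(-2, -76) + (-14 - 37)**2) = 1/(-4*(-76) + (-14 - 37)**2) = 1/(-1*(-304) + (-51)**2) = 1/(304 + 2601) = 1/2905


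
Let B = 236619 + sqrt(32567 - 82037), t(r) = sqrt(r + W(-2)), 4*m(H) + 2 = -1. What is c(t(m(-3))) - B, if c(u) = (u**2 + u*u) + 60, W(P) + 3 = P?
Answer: -473141/2 - I*sqrt(49470) ≈ -2.3657e+5 - 222.42*I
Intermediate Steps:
W(P) = -3 + P
m(H) = -3/4 (m(H) = -1/2 + (1/4)*(-1) = -1/2 - 1/4 = -3/4)
t(r) = sqrt(-5 + r) (t(r) = sqrt(r + (-3 - 2)) = sqrt(r - 5) = sqrt(-5 + r))
B = 236619 + I*sqrt(49470) (B = 236619 + sqrt(-49470) = 236619 + I*sqrt(49470) ≈ 2.3662e+5 + 222.42*I)
c(u) = 60 + 2*u**2 (c(u) = (u**2 + u**2) + 60 = 2*u**2 + 60 = 60 + 2*u**2)
c(t(m(-3))) - B = (60 + 2*(sqrt(-5 - 3/4))**2) - (236619 + I*sqrt(49470)) = (60 + 2*(sqrt(-23/4))**2) + (-236619 - I*sqrt(49470)) = (60 + 2*(I*sqrt(23)/2)**2) + (-236619 - I*sqrt(49470)) = (60 + 2*(-23/4)) + (-236619 - I*sqrt(49470)) = (60 - 23/2) + (-236619 - I*sqrt(49470)) = 97/2 + (-236619 - I*sqrt(49470)) = -473141/2 - I*sqrt(49470)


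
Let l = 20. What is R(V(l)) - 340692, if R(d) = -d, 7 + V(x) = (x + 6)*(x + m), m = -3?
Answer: -341127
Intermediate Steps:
V(x) = -7 + (-3 + x)*(6 + x) (V(x) = -7 + (x + 6)*(x - 3) = -7 + (6 + x)*(-3 + x) = -7 + (-3 + x)*(6 + x))
R(V(l)) - 340692 = -(-25 + 20² + 3*20) - 340692 = -(-25 + 400 + 60) - 340692 = -1*435 - 340692 = -435 - 340692 = -341127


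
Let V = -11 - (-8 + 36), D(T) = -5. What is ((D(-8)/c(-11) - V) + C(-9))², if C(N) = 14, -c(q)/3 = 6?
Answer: 919681/324 ≈ 2838.5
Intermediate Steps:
c(q) = -18 (c(q) = -3*6 = -18)
V = -39 (V = -11 - 1*28 = -11 - 28 = -39)
((D(-8)/c(-11) - V) + C(-9))² = ((-5/(-18) - 1*(-39)) + 14)² = ((-5*(-1/18) + 39) + 14)² = ((5/18 + 39) + 14)² = (707/18 + 14)² = (959/18)² = 919681/324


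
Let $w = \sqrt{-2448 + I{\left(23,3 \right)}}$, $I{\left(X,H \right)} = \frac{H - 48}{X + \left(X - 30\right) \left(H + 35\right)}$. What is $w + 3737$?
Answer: $3737 + \frac{i \sqrt{198273}}{9} \approx 3737.0 + 49.475 i$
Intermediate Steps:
$I{\left(X,H \right)} = \frac{-48 + H}{X + \left(-30 + X\right) \left(35 + H\right)}$
$w = \frac{i \sqrt{198273}}{9}$ ($w = \sqrt{-2448 + \frac{-48 + 3}{-1050 - 90 + 36 \cdot 23 + 3 \cdot 23}} = \sqrt{-2448 + \frac{1}{-1050 - 90 + 828 + 69} \left(-45\right)} = \sqrt{-2448 + \frac{1}{-243} \left(-45\right)} = \sqrt{-2448 - - \frac{5}{27}} = \sqrt{-2448 + \frac{5}{27}} = \sqrt{- \frac{66091}{27}} = \frac{i \sqrt{198273}}{9} \approx 49.475 i$)
$w + 3737 = \frac{i \sqrt{198273}}{9} + 3737 = 3737 + \frac{i \sqrt{198273}}{9}$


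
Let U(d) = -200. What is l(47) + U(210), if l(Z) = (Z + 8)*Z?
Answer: 2385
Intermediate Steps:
l(Z) = Z*(8 + Z) (l(Z) = (8 + Z)*Z = Z*(8 + Z))
l(47) + U(210) = 47*(8 + 47) - 200 = 47*55 - 200 = 2585 - 200 = 2385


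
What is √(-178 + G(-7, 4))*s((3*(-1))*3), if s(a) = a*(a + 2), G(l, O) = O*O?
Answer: 567*I*√2 ≈ 801.86*I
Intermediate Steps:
G(l, O) = O²
s(a) = a*(2 + a)
√(-178 + G(-7, 4))*s((3*(-1))*3) = √(-178 + 4²)*(((3*(-1))*3)*(2 + (3*(-1))*3)) = √(-178 + 16)*((-3*3)*(2 - 3*3)) = √(-162)*(-9*(2 - 9)) = (9*I*√2)*(-9*(-7)) = (9*I*√2)*63 = 567*I*√2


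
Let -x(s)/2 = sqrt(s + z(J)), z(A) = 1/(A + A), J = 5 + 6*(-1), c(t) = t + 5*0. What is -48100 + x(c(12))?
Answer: -48100 - sqrt(46) ≈ -48107.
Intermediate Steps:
c(t) = t (c(t) = t + 0 = t)
J = -1 (J = 5 - 6 = -1)
z(A) = 1/(2*A)
x(s) = -2*sqrt(-1/2 + s) (x(s) = -2*sqrt(s + (1/2)/(-1)) = -2*sqrt(s + (1/2)*(-1)) = -2*sqrt(s - 1/2) = -2*sqrt(-1/2 + s))
-48100 + x(c(12)) = -48100 - sqrt(-2 + 4*12) = -48100 - sqrt(-2 + 48) = -48100 - sqrt(46)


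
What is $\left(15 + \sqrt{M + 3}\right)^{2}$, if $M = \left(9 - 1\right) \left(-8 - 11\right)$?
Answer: $\left(15 + i \sqrt{149}\right)^{2} \approx 76.0 + 366.2 i$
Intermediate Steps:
$M = -152$ ($M = 8 \left(-19\right) = -152$)
$\left(15 + \sqrt{M + 3}\right)^{2} = \left(15 + \sqrt{-152 + 3}\right)^{2} = \left(15 + \sqrt{-149}\right)^{2} = \left(15 + i \sqrt{149}\right)^{2}$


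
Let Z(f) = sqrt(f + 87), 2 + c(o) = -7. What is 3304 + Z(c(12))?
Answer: 3304 + sqrt(78) ≈ 3312.8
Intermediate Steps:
c(o) = -9 (c(o) = -2 - 7 = -9)
Z(f) = sqrt(87 + f)
3304 + Z(c(12)) = 3304 + sqrt(87 - 9) = 3304 + sqrt(78)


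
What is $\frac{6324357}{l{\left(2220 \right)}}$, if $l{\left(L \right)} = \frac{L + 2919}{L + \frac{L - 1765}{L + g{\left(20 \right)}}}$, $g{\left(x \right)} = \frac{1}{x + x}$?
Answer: $\frac{415629194973980}{152116113} \approx 2.7323 \cdot 10^{6}$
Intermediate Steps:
$g{\left(x \right)} = \frac{1}{2 x}$
$l{\left(L \right)} = \frac{2919 + L}{L + \frac{-1765 + L}{\frac{1}{40} + L}}$ ($l{\left(L \right)} = \frac{L + 2919}{L + \frac{L - 1765}{L + \frac{1}{2 \cdot 20}}} = \frac{2919 + L}{L + \frac{-1765 + L}{L + \frac{1}{2} \cdot \frac{1}{20}}} = \frac{2919 + L}{L + \frac{-1765 + L}{L + \frac{1}{40}}} = \frac{2919 + L}{L + \frac{-1765 + L}{\frac{1}{40} + L}}$)
$\frac{6324357}{l{\left(2220 \right)}} = \frac{6324357}{\frac{1}{-70600 + 40 \cdot 2220^{2} + 41 \cdot 2220} \left(2919 + 40 \cdot 2220^{2} + 116761 \cdot 2220\right)} = \frac{6324357}{\frac{1}{-70600 + 40 \cdot 4928400 + 91020} \left(2919 + 40 \cdot 4928400 + 259209420\right)} = \frac{6324357}{\frac{1}{-70600 + 197136000 + 91020} \left(2919 + 197136000 + 259209420\right)} = \frac{6324357}{\frac{1}{197156420} \cdot 456348339} = \frac{6324357}{\frac{456348339}{197156420}} = 6324357 \cdot \frac{197156420}{456348339} = \frac{415629194973980}{152116113}$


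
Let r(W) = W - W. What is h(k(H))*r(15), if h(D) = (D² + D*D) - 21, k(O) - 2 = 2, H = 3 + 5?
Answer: 0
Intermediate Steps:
H = 8
r(W) = 0
k(O) = 4 (k(O) = 2 + 2 = 4)
h(D) = -21 + 2*D² (h(D) = (D² + D²) - 21 = 2*D² - 21 = -21 + 2*D²)
h(k(H))*r(15) = (-21 + 2*4²)*0 = (-21 + 2*16)*0 = (-21 + 32)*0 = 11*0 = 0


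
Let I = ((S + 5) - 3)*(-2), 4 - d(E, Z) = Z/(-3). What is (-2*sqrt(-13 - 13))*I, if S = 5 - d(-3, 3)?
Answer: 8*I*sqrt(26) ≈ 40.792*I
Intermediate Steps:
d(E, Z) = 4 + Z/3 (d(E, Z) = 4 - Z/(-3) = 4 - Z*(-1)/3 = 4 - (-1)*Z/3 = 4 + Z/3)
S = 0 (S = 5 - (4 + (1/3)*3) = 5 - (4 + 1) = 5 - 1*5 = 5 - 5 = 0)
I = -4 (I = ((0 + 5) - 3)*(-2) = (5 - 3)*(-2) = 2*(-2) = -4)
(-2*sqrt(-13 - 13))*I = -2*sqrt(-13 - 13)*(-4) = -2*I*sqrt(26)*(-4) = 8*I*sqrt(26)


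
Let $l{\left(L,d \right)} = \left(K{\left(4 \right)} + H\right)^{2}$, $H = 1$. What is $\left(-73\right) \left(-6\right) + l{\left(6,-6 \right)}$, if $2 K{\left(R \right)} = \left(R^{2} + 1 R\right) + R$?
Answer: $607$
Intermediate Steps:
$K{\left(R \right)} = R + \frac{R^{2}}{2}$ ($K{\left(R \right)} = \frac{\left(R^{2} + 1 R\right) + R}{2} = \frac{\left(R^{2} + R\right) + R}{2} = \frac{\left(R + R^{2}\right) + R}{2} = \frac{R^{2} + 2 R}{2} = R + \frac{R^{2}}{2}$)
$l{\left(L,d \right)} = 169$ ($l{\left(L,d \right)} = \left(\frac{1}{2} \cdot 4 \left(2 + 4\right) + 1\right)^{2} = \left(\frac{1}{2} \cdot 4 \cdot 6 + 1\right)^{2} = \left(12 + 1\right)^{2} = 13^{2} = 169$)
$\left(-73\right) \left(-6\right) + l{\left(6,-6 \right)} = \left(-73\right) \left(-6\right) + 169 = 438 + 169 = 607$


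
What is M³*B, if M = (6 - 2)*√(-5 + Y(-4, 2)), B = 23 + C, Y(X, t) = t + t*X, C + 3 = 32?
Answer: -36608*I*√11 ≈ -1.2142e+5*I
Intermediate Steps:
C = 29 (C = -3 + 32 = 29)
Y(X, t) = t + X*t
B = 52 (B = 23 + 29 = 52)
M = 4*I*√11 (M = (6 - 2)*√(-5 + 2*(1 - 4)) = 4*√(-5 + 2*(-3)) = 4*√(-5 - 6) = 4*√(-11) = 4*(I*√11) = 4*I*√11 ≈ 13.266*I)
M³*B = (4*I*√11)³*52 = -704*I*√11*52 = -36608*I*√11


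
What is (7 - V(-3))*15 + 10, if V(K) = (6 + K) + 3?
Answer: 25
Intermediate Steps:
V(K) = 9 + K
(7 - V(-3))*15 + 10 = (7 - (9 - 3))*15 + 10 = (7 - 1*6)*15 + 10 = (7 - 6)*15 + 10 = 1*15 + 10 = 15 + 10 = 25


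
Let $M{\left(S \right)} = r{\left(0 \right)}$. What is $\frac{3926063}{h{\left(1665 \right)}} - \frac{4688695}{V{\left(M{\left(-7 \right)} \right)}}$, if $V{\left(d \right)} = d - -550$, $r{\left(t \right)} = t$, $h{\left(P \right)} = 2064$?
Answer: $- \frac{68346653}{10320} \approx -6622.7$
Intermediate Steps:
$M{\left(S \right)} = 0$
$V{\left(d \right)} = 550 + d$ ($V{\left(d \right)} = d + 550 = 550 + d$)
$\frac{3926063}{h{\left(1665 \right)}} - \frac{4688695}{V{\left(M{\left(-7 \right)} \right)}} = \frac{3926063}{2064} - \frac{4688695}{550 + 0} = 3926063 \cdot \frac{1}{2064} - \frac{4688695}{550} = \frac{3926063}{2064} - \frac{85249}{10} = - \frac{68346653}{10320}$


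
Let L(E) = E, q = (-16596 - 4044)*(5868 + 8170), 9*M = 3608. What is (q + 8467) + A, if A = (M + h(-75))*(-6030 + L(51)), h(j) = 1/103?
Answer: -90269043146/309 ≈ -2.9213e+8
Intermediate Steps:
M = 3608/9 (M = (⅑)*3608 = 3608/9 ≈ 400.89)
q = -289744320 (q = -20640*14038 = -289744320)
h(j) = 1/103
A = -740664569/309 (A = (3608/9 + 1/103)*(-6030 + 51) = (371633/927)*(-5979) = -740664569/309 ≈ -2.3970e+6)
(q + 8467) + A = (-289744320 + 8467) - 740664569/309 = -289735853 - 740664569/309 = -90269043146/309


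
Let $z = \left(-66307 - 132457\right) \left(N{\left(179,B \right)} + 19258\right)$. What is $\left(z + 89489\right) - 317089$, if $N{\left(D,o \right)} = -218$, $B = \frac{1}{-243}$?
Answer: $-3784694160$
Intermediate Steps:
$B = - \frac{1}{243} \approx -0.0041152$
$z = -3784466560$ ($z = \left(-66307 - 132457\right) \left(-218 + 19258\right) = \left(-198764\right) 19040 = -3784466560$)
$\left(z + 89489\right) - 317089 = \left(-3784466560 + 89489\right) - 317089 = -3784377071 - 317089 = -3784694160$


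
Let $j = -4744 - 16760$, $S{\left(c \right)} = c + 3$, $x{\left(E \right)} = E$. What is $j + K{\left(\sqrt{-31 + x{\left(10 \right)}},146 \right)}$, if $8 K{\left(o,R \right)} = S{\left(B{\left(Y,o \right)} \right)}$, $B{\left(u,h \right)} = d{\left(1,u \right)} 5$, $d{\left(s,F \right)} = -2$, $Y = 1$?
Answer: $- \frac{172039}{8} \approx -21505.0$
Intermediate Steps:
$B{\left(u,h \right)} = -10$ ($B{\left(u,h \right)} = \left(-2\right) 5 = -10$)
$S{\left(c \right)} = 3 + c$
$K{\left(o,R \right)} = - \frac{7}{8}$ ($K{\left(o,R \right)} = \frac{3 - 10}{8} = \frac{1}{8} \left(-7\right) = - \frac{7}{8}$)
$j = -21504$
$j + K{\left(\sqrt{-31 + x{\left(10 \right)}},146 \right)} = -21504 - \frac{7}{8} = - \frac{172039}{8}$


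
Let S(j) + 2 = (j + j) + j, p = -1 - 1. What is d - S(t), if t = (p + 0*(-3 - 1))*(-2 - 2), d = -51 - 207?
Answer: -280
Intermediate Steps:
p = -2
d = -258
t = 8 (t = (-2 + 0*(-3 - 1))*(-2 - 2) = (-2 + 0*(-4))*(-4) = (-2 + 0)*(-4) = -2*(-4) = 8)
S(j) = -2 + 3*j (S(j) = -2 + ((j + j) + j) = -2 + (2*j + j) = -2 + 3*j)
d - S(t) = -258 - (-2 + 3*8) = -258 - (-2 + 24) = -258 - 1*22 = -258 - 22 = -280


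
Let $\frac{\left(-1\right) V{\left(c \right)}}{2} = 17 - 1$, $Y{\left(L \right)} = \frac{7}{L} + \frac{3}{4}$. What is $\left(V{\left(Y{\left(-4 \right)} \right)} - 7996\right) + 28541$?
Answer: $20513$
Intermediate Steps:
$Y{\left(L \right)} = \frac{3}{4} + \frac{7}{L}$ ($Y{\left(L \right)} = \frac{7}{L} + 3 \cdot \frac{1}{4} = \frac{7}{L} + \frac{3}{4} = \frac{3}{4} + \frac{7}{L}$)
$V{\left(c \right)} = -32$ ($V{\left(c \right)} = - 2 \left(17 - 1\right) = \left(-2\right) 16 = -32$)
$\left(V{\left(Y{\left(-4 \right)} \right)} - 7996\right) + 28541 = \left(-32 - 7996\right) + 28541 = -8028 + 28541 = 20513$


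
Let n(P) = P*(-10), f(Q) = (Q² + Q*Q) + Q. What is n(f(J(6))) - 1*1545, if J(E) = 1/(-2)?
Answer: -1545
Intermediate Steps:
J(E) = -½
f(Q) = Q + 2*Q² (f(Q) = (Q² + Q²) + Q = 2*Q² + Q = Q + 2*Q²)
n(P) = -10*P
n(f(J(6))) - 1*1545 = -(-5)*(1 + 2*(-½)) - 1*1545 = -(-5)*(1 - 1) - 1545 = -(-5)*0 - 1545 = -10*0 - 1545 = 0 - 1545 = -1545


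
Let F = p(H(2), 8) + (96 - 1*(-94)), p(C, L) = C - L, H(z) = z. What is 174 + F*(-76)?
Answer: -13810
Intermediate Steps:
F = 184 (F = (2 - 1*8) + (96 - 1*(-94)) = (2 - 8) + (96 + 94) = -6 + 190 = 184)
174 + F*(-76) = 174 + 184*(-76) = 174 - 13984 = -13810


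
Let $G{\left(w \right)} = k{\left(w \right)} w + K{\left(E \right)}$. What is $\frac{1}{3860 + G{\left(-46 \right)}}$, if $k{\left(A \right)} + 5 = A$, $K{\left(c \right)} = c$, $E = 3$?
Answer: $\frac{1}{6209} \approx 0.00016106$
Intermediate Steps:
$k{\left(A \right)} = -5 + A$
$G{\left(w \right)} = 3 + w \left(-5 + w\right)$ ($G{\left(w \right)} = \left(-5 + w\right) w + 3 = w \left(-5 + w\right) + 3 = 3 + w \left(-5 + w\right)$)
$\frac{1}{3860 + G{\left(-46 \right)}} = \frac{1}{3860 - \left(-3 + 46 \left(-5 - 46\right)\right)} = \frac{1}{3860 + \left(3 - -2346\right)} = \frac{1}{3860 + \left(3 + 2346\right)} = \frac{1}{3860 + 2349} = \frac{1}{6209}$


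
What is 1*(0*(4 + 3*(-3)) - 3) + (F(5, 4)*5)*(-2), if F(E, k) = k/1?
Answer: -43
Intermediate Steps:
F(E, k) = k (F(E, k) = k*1 = k)
1*(0*(4 + 3*(-3)) - 3) + (F(5, 4)*5)*(-2) = 1*(0*(4 + 3*(-3)) - 3) + (4*5)*(-2) = 1*(0*(4 - 9) - 3) + 20*(-2) = 1*(0*(-5) - 3) - 40 = 1*(0 - 3) - 40 = 1*(-3) - 40 = -3 - 40 = -43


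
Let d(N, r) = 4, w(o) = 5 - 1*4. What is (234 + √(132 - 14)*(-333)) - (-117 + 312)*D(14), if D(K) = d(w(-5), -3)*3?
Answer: -2106 - 333*√118 ≈ -5723.3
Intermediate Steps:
w(o) = 1 (w(o) = 5 - 4 = 1)
D(K) = 12 (D(K) = 4*3 = 12)
(234 + √(132 - 14)*(-333)) - (-117 + 312)*D(14) = (234 + √(132 - 14)*(-333)) - (-117 + 312)*12 = (234 + √118*(-333)) - 195*12 = (234 - 333*√118) - 1*2340 = (234 - 333*√118) - 2340 = -2106 - 333*√118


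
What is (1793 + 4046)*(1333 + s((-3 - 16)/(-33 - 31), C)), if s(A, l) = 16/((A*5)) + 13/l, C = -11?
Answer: 8192198746/1045 ≈ 7.8394e+6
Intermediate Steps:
s(A, l) = 13/l + 16/(5*A) (s(A, l) = 16/((5*A)) + 13/l = 16*(1/(5*A)) + 13/l = 16/(5*A) + 13/l = 13/l + 16/(5*A))
(1793 + 4046)*(1333 + s((-3 - 16)/(-33 - 31), C)) = (1793 + 4046)*(1333 + (13/(-11) + 16/(5*(((-3 - 16)/(-33 - 31)))))) = 5839*(1333 + (13*(-1/11) + 16/(5*((-19/(-64)))))) = 5839*(1333 + (-13/11 + 16/(5*((-19*(-1/64)))))) = 5839*(1333 + (-13/11 + 16/(5*(19/64)))) = 5839*(1333 + (-13/11 + (16/5)*(64/19))) = 5839*(1333 + (-13/11 + 1024/95)) = 5839*(1333 + 10029/1045) = 5839*(1403014/1045) = 8192198746/1045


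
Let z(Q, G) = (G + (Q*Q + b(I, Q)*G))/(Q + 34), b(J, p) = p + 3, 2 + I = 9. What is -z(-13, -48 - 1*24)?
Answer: -817/21 ≈ -38.905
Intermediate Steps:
I = 7 (I = -2 + 9 = 7)
b(J, p) = 3 + p
z(Q, G) = (G + Q**2 + G*(3 + Q))/(34 + Q) (z(Q, G) = (G + (Q*Q + (3 + Q)*G))/(Q + 34) = (G + (Q**2 + G*(3 + Q)))/(34 + Q) = (G + Q**2 + G*(3 + Q))/(34 + Q))
-z(-13, -48 - 1*24) = -((-48 - 1*24) + (-13)**2 + (-48 - 1*24)*(3 - 13))/(34 - 13) = -((-48 - 24) + 169 + (-48 - 24)*(-10))/21 = -(-72 + 169 - 72*(-10))/21 = -(-72 + 169 + 720)/21 = -817/21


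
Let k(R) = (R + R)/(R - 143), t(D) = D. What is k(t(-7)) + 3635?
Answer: 272632/75 ≈ 3635.1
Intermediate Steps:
k(R) = 2*R/(-143 + R) (k(R) = (2*R)/(-143 + R) = 2*R/(-143 + R))
k(t(-7)) + 3635 = 2*(-7)/(-143 - 7) + 3635 = 2*(-7)/(-150) + 3635 = 2*(-7)*(-1/150) + 3635 = 7/75 + 3635 = 272632/75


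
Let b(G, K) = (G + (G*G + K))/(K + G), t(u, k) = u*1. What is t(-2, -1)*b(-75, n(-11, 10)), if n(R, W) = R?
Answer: 5539/43 ≈ 128.81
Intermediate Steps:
t(u, k) = u
b(G, K) = (G + K + G²)/(G + K) (b(G, K) = (G + (G² + K))/(G + K) = (G + (K + G²))/(G + K) = (G + K + G²)/(G + K))
t(-2, -1)*b(-75, n(-11, 10)) = -2*(-75 - 11 + (-75)²)/(-75 - 11) = -2*(-75 - 11 + 5625)/(-86) = -(-1)*5539/43 = -2*(-5539/86) = 5539/43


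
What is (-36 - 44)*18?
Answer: -1440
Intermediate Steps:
(-36 - 44)*18 = -80*18 = -1440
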